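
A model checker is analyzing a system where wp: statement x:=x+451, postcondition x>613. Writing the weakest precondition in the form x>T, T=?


Formula: wp(x:=E, P) = P[E/x] (substitute E for x in postcondition)
Step 1: Postcondition: x>613
Step 2: Substitute x+451 for x: x+451>613
Step 3: Solve for x: x > 613-451 = 162

162


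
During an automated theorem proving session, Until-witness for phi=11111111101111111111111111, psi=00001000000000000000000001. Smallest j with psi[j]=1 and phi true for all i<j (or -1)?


(phi U psi) at 0: need smallest j with psi[j]=1 and phi[i]=1 for all i in [0,j).
Scan from step 0:
  step 0: phi=1, psi=0 -> continue
  step 1: phi=1, psi=0 -> continue
  step 2: phi=1, psi=0 -> continue
  step 3: phi=1, psi=0 -> continue
  step 4: psi=1 and phi held for [0,4) -> witness found
Witness step = 4

4


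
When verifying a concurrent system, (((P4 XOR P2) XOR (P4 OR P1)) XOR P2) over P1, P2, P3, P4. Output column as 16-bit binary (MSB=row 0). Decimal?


Formula: (((P4 XOR P2) XOR (P4 OR P1)) XOR P2) over P1, P2, P3, P4 (16 rows)
Evaluate each row (bits = P1,P2,P3,P4, MSB first):
  row 0 [0000]: (((0 XOR 0) XOR (0 OR 0)) XOR 0) -> 0
  row 1 [0001]: (((1 XOR 0) XOR (1 OR 0)) XOR 0) -> 0
  row 2 [0010]: (((0 XOR 0) XOR (0 OR 0)) XOR 0) -> 0
  row 3 [0011]: (((1 XOR 0) XOR (1 OR 0)) XOR 0) -> 0
  row 4 [0100]: (((0 XOR 1) XOR (0 OR 0)) XOR 1) -> 0
  row 5 [0101]: (((1 XOR 1) XOR (1 OR 0)) XOR 1) -> 0
  row 6 [0110]: (((0 XOR 1) XOR (0 OR 0)) XOR 1) -> 0
  row 7 [0111]: (((1 XOR 1) XOR (1 OR 0)) XOR 1) -> 0
  row 8 [1000]: (((0 XOR 0) XOR (0 OR 1)) XOR 0) -> 1
  row 9 [1001]: (((1 XOR 0) XOR (1 OR 1)) XOR 0) -> 0
  row 10 [1010]: (((0 XOR 0) XOR (0 OR 1)) XOR 0) -> 1
  row 11 [1011]: (((1 XOR 0) XOR (1 OR 1)) XOR 0) -> 0
  row 12 [1100]: (((0 XOR 1) XOR (0 OR 1)) XOR 1) -> 1
  row 13 [1101]: (((1 XOR 1) XOR (1 OR 1)) XOR 1) -> 0
  row 14 [1110]: (((0 XOR 1) XOR (0 OR 1)) XOR 1) -> 1
  row 15 [1111]: (((1 XOR 1) XOR (1 OR 1)) XOR 1) -> 0
Full result column, 4 rows per line (P1,P2 fixed per line; P3,P4 runs 00..11 left to right):
  rows 0-3 [P1,P2=00]: 0000  = hex 0
  rows 4-7 [P1,P2=01]: 0000  = hex 0
  rows 8-11 [P1,P2=10]: 1010  = hex A
  rows 12-15 [P1,P2=11]: 1010  = hex A
Output column (row 0 .. row 15) = 0000000010101010
Output column grouped in 4s = 0000 0000 1010 1010 = 0x00AA
Convert to decimal digit by digit (value = value*16 + digit):
  0 -> 0
  0*16 + 0 = 0
  0*16 + 10 (A) = 10
  10*16 + 10 (A) = 170
Decimal = 170

170


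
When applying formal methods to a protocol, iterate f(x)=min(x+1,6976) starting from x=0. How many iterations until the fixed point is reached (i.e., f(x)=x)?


Step 1: x=0, cap=6976, increment=1
Step 2: x grows by 1 each step until capped at 6976; fixed point is x=6976
Step 3: iterations = ceil(6976/1) = 6976

6976


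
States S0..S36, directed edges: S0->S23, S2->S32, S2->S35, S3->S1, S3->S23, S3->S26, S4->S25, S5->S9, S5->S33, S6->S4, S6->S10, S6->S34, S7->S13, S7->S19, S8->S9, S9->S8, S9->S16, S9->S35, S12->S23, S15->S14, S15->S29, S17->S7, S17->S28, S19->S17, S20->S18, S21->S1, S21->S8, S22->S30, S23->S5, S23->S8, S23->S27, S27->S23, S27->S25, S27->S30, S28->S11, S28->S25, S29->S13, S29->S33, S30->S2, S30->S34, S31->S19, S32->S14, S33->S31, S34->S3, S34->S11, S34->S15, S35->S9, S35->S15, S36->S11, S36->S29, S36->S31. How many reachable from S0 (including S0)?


BFS from S0:
  layer 0: {S0}
  layer 1: {S23}
  layer 2: {S5, S8, S27}
  layer 3: {S9, S25, S30, S33}
  layer 4: {S2, S16, S31, S34, S35}
  layer 5: {S3, S11, S15, S19, S32}
  layer 6: {S1, S14, S17, S26, S29}
  layer 7: {S7, S13, S28}
Reachable set: {S0, S1, S2, S3, S5, S7, S8, S9, S11, S13, S14, S15, S16, S17, S19, S23, S25, S26, S27, S28, S29, S30, S31, S32, S33, S34, S35}
Count = 27

27


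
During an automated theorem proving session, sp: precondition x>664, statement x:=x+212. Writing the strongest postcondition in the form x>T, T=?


Formula: sp(P, x:=E) = exists old_x. (x = E[old_x/x]) AND P[old_x/x] (old_x is the value of x before the assignment; eliminate old_x by solving x = E[old_x/x] for old_x)
Step 1: Precondition P: x>664, i.e. old_x > 664
Step 2: Assignment gives x = old_x + 212, so old_x = x - 212
Step 3: Substitute into P: x - 212 > 664
Step 4: Simplify: x > 664+212 = 876

876


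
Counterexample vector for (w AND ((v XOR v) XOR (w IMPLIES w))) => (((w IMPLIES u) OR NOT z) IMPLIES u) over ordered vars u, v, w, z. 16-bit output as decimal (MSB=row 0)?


F1 = (w AND ((v XOR v) XOR (w IMPLIES w)))
F2 = (((w IMPLIES u) OR NOT z) IMPLIES u)
Counterexample to F1=>F2 is where F1=1 and F2=0.
Evaluate each row (bits = u,v,w,z, MSB first):
  row 0 [0000]: F1=0 F2=0 -> F1&~F2 -> 0
  row 1 [0001]: F1=0 F2=0 -> F1&~F2 -> 0
  row 2 [0010]: F1=1 F2=0 -> F1&~F2 -> 1
  row 3 [0011]: F1=1 F2=1 -> F1&~F2 -> 0
  row 4 [0100]: F1=0 F2=0 -> F1&~F2 -> 0
  row 5 [0101]: F1=0 F2=0 -> F1&~F2 -> 0
  row 6 [0110]: F1=1 F2=0 -> F1&~F2 -> 1
  row 7 [0111]: F1=1 F2=1 -> F1&~F2 -> 0
  row 8 [1000]: F1=0 F2=1 -> F1&~F2 -> 0
  row 9 [1001]: F1=0 F2=1 -> F1&~F2 -> 0
  row 10 [1010]: F1=1 F2=1 -> F1&~F2 -> 0
  row 11 [1011]: F1=1 F2=1 -> F1&~F2 -> 0
  row 12 [1100]: F1=0 F2=1 -> F1&~F2 -> 0
  row 13 [1101]: F1=0 F2=1 -> F1&~F2 -> 0
  row 14 [1110]: F1=1 F2=1 -> F1&~F2 -> 0
  row 15 [1111]: F1=1 F2=1 -> F1&~F2 -> 0
Full result column, 4 rows per line (u,v fixed per line; w,z runs 00..11 left to right):
  rows 0-3 [u,v=00]: 0010  = hex 2
  rows 4-7 [u,v=01]: 0010  = hex 2
  rows 8-11 [u,v=10]: 0000  = hex 0
  rows 12-15 [u,v=11]: 0000  = hex 0
Counterexample vector (row 0 .. row 15) = 0010001000000000
Output column grouped in 4s = 0010 0010 0000 0000 = 0x2200
Convert to decimal digit by digit (value = value*16 + digit):
  2 -> 2
  2*16 + 2 = 34
  34*16 + 0 = 544
  544*16 + 0 = 8704
Decimal = 8704

8704


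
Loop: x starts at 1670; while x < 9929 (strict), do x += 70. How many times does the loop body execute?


Step 1: x goes from 1670 toward 9929 by 70; the body runs while x<9929, so iterations = ceil((bound-start)/step)
Step 2: Distance=8259
Step 3: ceil(8259/70)=118

118


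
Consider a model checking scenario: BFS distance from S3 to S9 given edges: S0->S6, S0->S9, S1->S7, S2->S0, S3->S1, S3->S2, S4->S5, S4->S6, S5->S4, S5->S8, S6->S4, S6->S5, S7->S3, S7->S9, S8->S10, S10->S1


BFS layer-by-layer from S3:
  dist 0: {S3}
  dist 1: {S1, S2}
  dist 2: {S0, S7}
  dist 3: {S6, S9}
  -> S9 reached at distance 3
Shortest path length = 3

3


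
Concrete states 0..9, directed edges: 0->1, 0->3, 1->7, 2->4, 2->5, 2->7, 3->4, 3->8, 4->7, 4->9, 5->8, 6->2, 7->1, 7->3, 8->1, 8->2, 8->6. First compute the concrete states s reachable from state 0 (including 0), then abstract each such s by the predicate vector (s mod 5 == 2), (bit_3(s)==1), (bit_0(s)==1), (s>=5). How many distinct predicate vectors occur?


BFS from 0:
Concrete reachable: {0, 1, 2, 3, 4, 5, 6, 7, 8, 9}
Abstract via predicates (s mod 5 == 2), (bit_3(s)==1), (bit_0(s)==1), (s>=5):
  (0,0,0,0) <- {0, 4}
  (0,0,0,1) <- {6}
  (0,0,1,0) <- {1, 3}
  (0,0,1,1) <- {5}
  (0,1,0,1) <- {8}
  (0,1,1,1) <- {9}
  (1,0,0,0) <- {2}
  (1,0,1,1) <- {7}
Distinct abstract states = 8

8


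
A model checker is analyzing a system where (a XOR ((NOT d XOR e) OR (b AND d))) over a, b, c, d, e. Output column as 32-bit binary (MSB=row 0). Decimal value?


Formula: (a XOR ((NOT d XOR e) OR (b AND d))) over a, b, c, d, e (32 rows)
Evaluate each row (bits = a,b,c,d,e, MSB first):
  row 0 [00000]: (0 XOR ((NOT 0 XOR 0) OR (0 AND 0))) -> 1
  row 1 [00001]: (0 XOR ((NOT 0 XOR 1) OR (0 AND 0))) -> 0
  row 2 [00010]: (0 XOR ((NOT 1 XOR 0) OR (0 AND 1))) -> 0
  row 3 [00011]: (0 XOR ((NOT 1 XOR 1) OR (0 AND 1))) -> 1
  row 4 [00100]: (0 XOR ((NOT 0 XOR 0) OR (0 AND 0))) -> 1
  row 5 [00101]: (0 XOR ((NOT 0 XOR 1) OR (0 AND 0))) -> 0
  row 6 [00110]: (0 XOR ((NOT 1 XOR 0) OR (0 AND 1))) -> 0
  row 7 [00111]: (0 XOR ((NOT 1 XOR 1) OR (0 AND 1))) -> 1
  row 8 [01000]: (0 XOR ((NOT 0 XOR 0) OR (1 AND 0))) -> 1
  row 9 [01001]: (0 XOR ((NOT 0 XOR 1) OR (1 AND 0))) -> 0
  row 10 [01010]: (0 XOR ((NOT 1 XOR 0) OR (1 AND 1))) -> 1
  row 11 [01011]: (0 XOR ((NOT 1 XOR 1) OR (1 AND 1))) -> 1
  row 12 [01100]: (0 XOR ((NOT 0 XOR 0) OR (1 AND 0))) -> 1
  row 13 [01101]: (0 XOR ((NOT 0 XOR 1) OR (1 AND 0))) -> 0
  row 14 [01110]: (0 XOR ((NOT 1 XOR 0) OR (1 AND 1))) -> 1
  row 15 [01111]: (0 XOR ((NOT 1 XOR 1) OR (1 AND 1))) -> 1
  row 16 [10000]: (1 XOR ((NOT 0 XOR 0) OR (0 AND 0))) -> 0
  row 17 [10001]: (1 XOR ((NOT 0 XOR 1) OR (0 AND 0))) -> 1
  row 18 [10010]: (1 XOR ((NOT 1 XOR 0) OR (0 AND 1))) -> 1
  row 19 [10011]: (1 XOR ((NOT 1 XOR 1) OR (0 AND 1))) -> 0
  row 20 [10100]: (1 XOR ((NOT 0 XOR 0) OR (0 AND 0))) -> 0
  row 21 [10101]: (1 XOR ((NOT 0 XOR 1) OR (0 AND 0))) -> 1
  row 22 [10110]: (1 XOR ((NOT 1 XOR 0) OR (0 AND 1))) -> 1
  row 23 [10111]: (1 XOR ((NOT 1 XOR 1) OR (0 AND 1))) -> 0
  row 24 [11000]: (1 XOR ((NOT 0 XOR 0) OR (1 AND 0))) -> 0
  row 25 [11001]: (1 XOR ((NOT 0 XOR 1) OR (1 AND 0))) -> 1
  row 26 [11010]: (1 XOR ((NOT 1 XOR 0) OR (1 AND 1))) -> 0
  row 27 [11011]: (1 XOR ((NOT 1 XOR 1) OR (1 AND 1))) -> 0
  row 28 [11100]: (1 XOR ((NOT 0 XOR 0) OR (1 AND 0))) -> 0
  row 29 [11101]: (1 XOR ((NOT 0 XOR 1) OR (1 AND 0))) -> 1
  row 30 [11110]: (1 XOR ((NOT 1 XOR 0) OR (1 AND 1))) -> 0
  row 31 [11111]: (1 XOR ((NOT 1 XOR 1) OR (1 AND 1))) -> 0
Full result column, 4 rows per line (a,b,c fixed per line; d,e runs 00..11 left to right):
  rows 0-3 [a,b,c=000]: 1001  = hex 9
  rows 4-7 [a,b,c=001]: 1001  = hex 9
  rows 8-11 [a,b,c=010]: 1011  = hex B
  rows 12-15 [a,b,c=011]: 1011  = hex B
  rows 16-19 [a,b,c=100]: 0110  = hex 6
  rows 20-23 [a,b,c=101]: 0110  = hex 6
  rows 24-27 [a,b,c=110]: 0100  = hex 4
  rows 28-31 [a,b,c=111]: 0100  = hex 4
Output column (row 0 .. row 31) = 10011001101110110110011001000100
Output column grouped in 4s = 1001 1001 1011 1011 0110 0110 0100 0100 = 0x99BB6644
Convert to decimal digit by digit (value = value*16 + digit):
  9 -> 9
  9*16 + 9 = 153
  153*16 + 11 (B) = 2459
  2459*16 + 11 (B) = 39355
  39355*16 + 6 = 629686
  629686*16 + 6 = 10074982
  10074982*16 + 4 = 161199716
  161199716*16 + 4 = 2579195460
Decimal = 2579195460

2579195460


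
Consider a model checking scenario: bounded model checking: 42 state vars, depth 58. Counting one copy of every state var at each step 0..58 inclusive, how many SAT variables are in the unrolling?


BMC unrolls to depth k, creating one copy of each state var for steps 0..k.
Step count = 58 + 1 = 59 (steps 0 through 58)
Vars per step = 42
Total = 42 * 59 = 2478

2478


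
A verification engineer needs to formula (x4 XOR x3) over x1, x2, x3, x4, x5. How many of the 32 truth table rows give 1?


Formula: (x4 XOR x3) over 5 vars (32 rows)
Evaluate each row (x1, x2, x3, x4, x5 as bits, MSB first):
  row 0 [00000]: (0 XOR 0) -> 0
  row 1 [00001]: (0 XOR 0) -> 0
  row 2 [00010]: (1 XOR 0) -> 1
  row 3 [00011]: (1 XOR 0) -> 1
  row 4 [00100]: (0 XOR 1) -> 1
  row 5 [00101]: (0 XOR 1) -> 1
  row 6 [00110]: (1 XOR 1) -> 0
  row 7 [00111]: (1 XOR 1) -> 0
  row 8 [01000]: (0 XOR 0) -> 0
  row 9 [01001]: (0 XOR 0) -> 0
  row 10 [01010]: (1 XOR 0) -> 1
  row 11 [01011]: (1 XOR 0) -> 1
  row 12 [01100]: (0 XOR 1) -> 1
  row 13 [01101]: (0 XOR 1) -> 1
  row 14 [01110]: (1 XOR 1) -> 0
  row 15 [01111]: (1 XOR 1) -> 0
  row 16 [10000]: (0 XOR 0) -> 0
  row 17 [10001]: (0 XOR 0) -> 0
  row 18 [10010]: (1 XOR 0) -> 1
  row 19 [10011]: (1 XOR 0) -> 1
  row 20 [10100]: (0 XOR 1) -> 1
  row 21 [10101]: (0 XOR 1) -> 1
  row 22 [10110]: (1 XOR 1) -> 0
  row 23 [10111]: (1 XOR 1) -> 0
  row 24 [11000]: (0 XOR 0) -> 0
  row 25 [11001]: (0 XOR 0) -> 0
  row 26 [11010]: (1 XOR 0) -> 1
  row 27 [11011]: (1 XOR 0) -> 1
  row 28 [11100]: (0 XOR 1) -> 1
  row 29 [11101]: (0 XOR 1) -> 1
  row 30 [11110]: (1 XOR 1) -> 0
  row 31 [11111]: (1 XOR 1) -> 0
Full result column, 8 rows per line (x1,x2 fixed per line; x3,x4,x5 runs 000..111 left to right):
  rows 0-7 [x1,x2=00]: 00111100  (ones: 4)
  rows 8-15 [x1,x2=01]: 00111100  (ones: 4)
  rows 16-23 [x1,x2=10]: 00111100  (ones: 4)
  rows 24-31 [x1,x2=11]: 00111100  (ones: 4)
Count of 1-rows = 4+4+4+4 = 16

16


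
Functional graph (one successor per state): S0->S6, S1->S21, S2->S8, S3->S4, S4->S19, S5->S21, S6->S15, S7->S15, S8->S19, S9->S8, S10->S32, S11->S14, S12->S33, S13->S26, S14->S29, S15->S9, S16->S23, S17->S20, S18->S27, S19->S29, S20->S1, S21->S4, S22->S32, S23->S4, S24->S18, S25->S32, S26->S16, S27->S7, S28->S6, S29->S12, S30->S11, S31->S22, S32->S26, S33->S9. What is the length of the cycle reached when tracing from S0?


Trace from S0 until a state repeats:
  S0 -> S6 -> S15 -> S9 -> S8 -> S19 -> S29 -> S12 -> S33 -> S9
S9 first seen at step 3, revisited at step 9.
Cycle length = 9 - 3 = 6

6


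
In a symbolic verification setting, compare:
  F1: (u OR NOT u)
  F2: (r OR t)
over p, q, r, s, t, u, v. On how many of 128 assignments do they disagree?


F1 = (u OR NOT u)
F2 = (r OR t)
Evaluate both on each of 128 rows (bits = p,q,r,s,t,u,v):
  row 0 [0000000]: F1=1 F2=0 (differ) -> 1
  row 1 [0000001]: F1=1 F2=0 (differ) -> 1
  row 2 [0000010]: F1=1 F2=0 (differ) -> 1
  row 3 [0000011]: F1=1 F2=0 (differ) -> 1
  row 4 [0000100]: F1=1 F2=1 -> 0
  (every remaining row is evaluated the same way; all 128 results are listed next)
Full result column, 8 rows per line (p,q,r,s fixed per line; t,u,v runs 000..111 left to right):
  rows 0-7 [p,q,r,s=0000]: 11110000  (ones: 4)
  rows 8-15 [p,q,r,s=0001]: 11110000  (ones: 4)
  rows 16-23 [p,q,r,s=0010]: 00000000  (ones: 0)
  rows 24-31 [p,q,r,s=0011]: 00000000  (ones: 0)
  rows 32-39 [p,q,r,s=0100]: 11110000  (ones: 4)
  rows 40-47 [p,q,r,s=0101]: 11110000  (ones: 4)
  rows 48-55 [p,q,r,s=0110]: 00000000  (ones: 0)
  rows 56-63 [p,q,r,s=0111]: 00000000  (ones: 0)
  rows 64-71 [p,q,r,s=1000]: 11110000  (ones: 4)
  rows 72-79 [p,q,r,s=1001]: 11110000  (ones: 4)
  rows 80-87 [p,q,r,s=1010]: 00000000  (ones: 0)
  rows 88-95 [p,q,r,s=1011]: 00000000  (ones: 0)
  rows 96-103 [p,q,r,s=1100]: 11110000  (ones: 4)
  rows 104-111 [p,q,r,s=1101]: 11110000  (ones: 4)
  rows 112-119 [p,q,r,s=1110]: 00000000  (ones: 0)
  rows 120-127 [p,q,r,s=1111]: 00000000  (ones: 0)
Disagreements = 4+4+0+0+4+4+0+0+4+4+0+0+4+4+0+0 = 32

32


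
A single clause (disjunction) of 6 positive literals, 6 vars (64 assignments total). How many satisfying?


Step 1: Total=2^6=64
Step 2: Unsat when all 6 false: 2^0=1
Step 3: Sat=64-1=63

63


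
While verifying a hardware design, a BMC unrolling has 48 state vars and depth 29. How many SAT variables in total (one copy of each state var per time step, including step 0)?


BMC unrolls to depth k, creating one copy of each state var for steps 0..k.
Step count = 29 + 1 = 30 (steps 0 through 29)
Vars per step = 48
Total = 48 * 30 = 1440

1440


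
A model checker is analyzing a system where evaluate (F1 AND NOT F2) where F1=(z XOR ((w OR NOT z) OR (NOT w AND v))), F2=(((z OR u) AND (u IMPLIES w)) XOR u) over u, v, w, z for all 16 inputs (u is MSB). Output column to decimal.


F1 = (z XOR ((w OR NOT z) OR (NOT w AND v)))
F2 = (((z OR u) AND (u IMPLIES w)) XOR u)
Counterexample to F1=>F2 is where F1=1 and F2=0.
Evaluate each row (bits = u,v,w,z, MSB first):
  row 0 [0000]: F1=1 F2=0 -> F1&~F2 -> 1
  row 1 [0001]: F1=1 F2=1 -> F1&~F2 -> 0
  row 2 [0010]: F1=1 F2=0 -> F1&~F2 -> 1
  row 3 [0011]: F1=0 F2=1 -> F1&~F2 -> 0
  row 4 [0100]: F1=1 F2=0 -> F1&~F2 -> 1
  row 5 [0101]: F1=0 F2=1 -> F1&~F2 -> 0
  row 6 [0110]: F1=1 F2=0 -> F1&~F2 -> 1
  row 7 [0111]: F1=0 F2=1 -> F1&~F2 -> 0
  row 8 [1000]: F1=1 F2=1 -> F1&~F2 -> 0
  row 9 [1001]: F1=1 F2=1 -> F1&~F2 -> 0
  row 10 [1010]: F1=1 F2=0 -> F1&~F2 -> 1
  row 11 [1011]: F1=0 F2=0 -> F1&~F2 -> 0
  row 12 [1100]: F1=1 F2=1 -> F1&~F2 -> 0
  row 13 [1101]: F1=0 F2=1 -> F1&~F2 -> 0
  row 14 [1110]: F1=1 F2=0 -> F1&~F2 -> 1
  row 15 [1111]: F1=0 F2=0 -> F1&~F2 -> 0
Full result column, 4 rows per line (u,v fixed per line; w,z runs 00..11 left to right):
  rows 0-3 [u,v=00]: 1010  = hex A
  rows 4-7 [u,v=01]: 1010  = hex A
  rows 8-11 [u,v=10]: 0010  = hex 2
  rows 12-15 [u,v=11]: 0010  = hex 2
Counterexample vector (row 0 .. row 15) = 1010101000100010
Output column grouped in 4s = 1010 1010 0010 0010 = 0xAA22
Convert to decimal digit by digit (value = value*16 + digit):
  A -> 10
  10*16 + 10 (A) = 170
  170*16 + 2 = 2722
  2722*16 + 2 = 43554
Decimal = 43554

43554


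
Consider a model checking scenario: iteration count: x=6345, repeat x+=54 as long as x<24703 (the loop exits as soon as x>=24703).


Step 1: x goes from 6345 toward 24703 by 54; the body runs while x<24703, so iterations = ceil((bound-start)/step)
Step 2: Distance=18358
Step 3: ceil(18358/54)=340

340


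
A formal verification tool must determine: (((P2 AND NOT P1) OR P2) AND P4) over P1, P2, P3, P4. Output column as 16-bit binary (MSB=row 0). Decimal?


Formula: (((P2 AND NOT P1) OR P2) AND P4) over P1, P2, P3, P4 (16 rows)
Evaluate each row (bits = P1,P2,P3,P4, MSB first):
  row 0 [0000]: (((0 AND NOT 0) OR 0) AND 0) -> 0
  row 1 [0001]: (((0 AND NOT 0) OR 0) AND 1) -> 0
  row 2 [0010]: (((0 AND NOT 0) OR 0) AND 0) -> 0
  row 3 [0011]: (((0 AND NOT 0) OR 0) AND 1) -> 0
  row 4 [0100]: (((1 AND NOT 0) OR 1) AND 0) -> 0
  row 5 [0101]: (((1 AND NOT 0) OR 1) AND 1) -> 1
  row 6 [0110]: (((1 AND NOT 0) OR 1) AND 0) -> 0
  row 7 [0111]: (((1 AND NOT 0) OR 1) AND 1) -> 1
  row 8 [1000]: (((0 AND NOT 1) OR 0) AND 0) -> 0
  row 9 [1001]: (((0 AND NOT 1) OR 0) AND 1) -> 0
  row 10 [1010]: (((0 AND NOT 1) OR 0) AND 0) -> 0
  row 11 [1011]: (((0 AND NOT 1) OR 0) AND 1) -> 0
  row 12 [1100]: (((1 AND NOT 1) OR 1) AND 0) -> 0
  row 13 [1101]: (((1 AND NOT 1) OR 1) AND 1) -> 1
  row 14 [1110]: (((1 AND NOT 1) OR 1) AND 0) -> 0
  row 15 [1111]: (((1 AND NOT 1) OR 1) AND 1) -> 1
Full result column, 4 rows per line (P1,P2 fixed per line; P3,P4 runs 00..11 left to right):
  rows 0-3 [P1,P2=00]: 0000  = hex 0
  rows 4-7 [P1,P2=01]: 0101  = hex 5
  rows 8-11 [P1,P2=10]: 0000  = hex 0
  rows 12-15 [P1,P2=11]: 0101  = hex 5
Output column (row 0 .. row 15) = 0000010100000101
Output column grouped in 4s = 0000 0101 0000 0101 = 0x0505
Convert to decimal digit by digit (value = value*16 + digit):
  0 -> 0
  0*16 + 5 = 5
  5*16 + 0 = 80
  80*16 + 5 = 1285
Decimal = 1285

1285


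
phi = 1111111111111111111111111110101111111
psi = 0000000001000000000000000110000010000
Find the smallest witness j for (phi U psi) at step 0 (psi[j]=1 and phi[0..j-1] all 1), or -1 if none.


(phi U psi) at 0: need smallest j with psi[j]=1 and phi[i]=1 for all i in [0,j).
Scan from step 0:
  step 0: phi=1, psi=0 -> continue
  step 1: phi=1, psi=0 -> continue
  step 2: phi=1, psi=0 -> continue
  step 3: phi=1, psi=0 -> continue
  step 9: psi=1 and phi held for [0,9) -> witness found
Witness step = 9

9


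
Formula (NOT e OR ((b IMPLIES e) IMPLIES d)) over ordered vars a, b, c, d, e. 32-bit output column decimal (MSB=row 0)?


Formula: (NOT e OR ((b IMPLIES e) IMPLIES d)) over a, b, c, d, e (32 rows)
Evaluate each row (bits = a,b,c,d,e, MSB first):
  row 0 [00000]: (NOT 0 OR ((0 IMPLIES 0) IMPLIES 0)) -> 1
  row 1 [00001]: (NOT 1 OR ((0 IMPLIES 1) IMPLIES 0)) -> 0
  row 2 [00010]: (NOT 0 OR ((0 IMPLIES 0) IMPLIES 1)) -> 1
  row 3 [00011]: (NOT 1 OR ((0 IMPLIES 1) IMPLIES 1)) -> 1
  row 4 [00100]: (NOT 0 OR ((0 IMPLIES 0) IMPLIES 0)) -> 1
  row 5 [00101]: (NOT 1 OR ((0 IMPLIES 1) IMPLIES 0)) -> 0
  row 6 [00110]: (NOT 0 OR ((0 IMPLIES 0) IMPLIES 1)) -> 1
  row 7 [00111]: (NOT 1 OR ((0 IMPLIES 1) IMPLIES 1)) -> 1
  row 8 [01000]: (NOT 0 OR ((1 IMPLIES 0) IMPLIES 0)) -> 1
  row 9 [01001]: (NOT 1 OR ((1 IMPLIES 1) IMPLIES 0)) -> 0
  row 10 [01010]: (NOT 0 OR ((1 IMPLIES 0) IMPLIES 1)) -> 1
  row 11 [01011]: (NOT 1 OR ((1 IMPLIES 1) IMPLIES 1)) -> 1
  row 12 [01100]: (NOT 0 OR ((1 IMPLIES 0) IMPLIES 0)) -> 1
  row 13 [01101]: (NOT 1 OR ((1 IMPLIES 1) IMPLIES 0)) -> 0
  row 14 [01110]: (NOT 0 OR ((1 IMPLIES 0) IMPLIES 1)) -> 1
  row 15 [01111]: (NOT 1 OR ((1 IMPLIES 1) IMPLIES 1)) -> 1
  row 16 [10000]: (NOT 0 OR ((0 IMPLIES 0) IMPLIES 0)) -> 1
  row 17 [10001]: (NOT 1 OR ((0 IMPLIES 1) IMPLIES 0)) -> 0
  row 18 [10010]: (NOT 0 OR ((0 IMPLIES 0) IMPLIES 1)) -> 1
  row 19 [10011]: (NOT 1 OR ((0 IMPLIES 1) IMPLIES 1)) -> 1
  row 20 [10100]: (NOT 0 OR ((0 IMPLIES 0) IMPLIES 0)) -> 1
  row 21 [10101]: (NOT 1 OR ((0 IMPLIES 1) IMPLIES 0)) -> 0
  row 22 [10110]: (NOT 0 OR ((0 IMPLIES 0) IMPLIES 1)) -> 1
  row 23 [10111]: (NOT 1 OR ((0 IMPLIES 1) IMPLIES 1)) -> 1
  row 24 [11000]: (NOT 0 OR ((1 IMPLIES 0) IMPLIES 0)) -> 1
  row 25 [11001]: (NOT 1 OR ((1 IMPLIES 1) IMPLIES 0)) -> 0
  row 26 [11010]: (NOT 0 OR ((1 IMPLIES 0) IMPLIES 1)) -> 1
  row 27 [11011]: (NOT 1 OR ((1 IMPLIES 1) IMPLIES 1)) -> 1
  row 28 [11100]: (NOT 0 OR ((1 IMPLIES 0) IMPLIES 0)) -> 1
  row 29 [11101]: (NOT 1 OR ((1 IMPLIES 1) IMPLIES 0)) -> 0
  row 30 [11110]: (NOT 0 OR ((1 IMPLIES 0) IMPLIES 1)) -> 1
  row 31 [11111]: (NOT 1 OR ((1 IMPLIES 1) IMPLIES 1)) -> 1
Full result column, 4 rows per line (a,b,c fixed per line; d,e runs 00..11 left to right):
  rows 0-3 [a,b,c=000]: 1011  = hex B
  rows 4-7 [a,b,c=001]: 1011  = hex B
  rows 8-11 [a,b,c=010]: 1011  = hex B
  rows 12-15 [a,b,c=011]: 1011  = hex B
  rows 16-19 [a,b,c=100]: 1011  = hex B
  rows 20-23 [a,b,c=101]: 1011  = hex B
  rows 24-27 [a,b,c=110]: 1011  = hex B
  rows 28-31 [a,b,c=111]: 1011  = hex B
Output column (row 0 .. row 31) = 10111011101110111011101110111011
Output column grouped in 4s = 1011 1011 1011 1011 1011 1011 1011 1011 = 0xBBBBBBBB
Convert to decimal digit by digit (value = value*16 + digit):
  B -> 11
  11*16 + 11 (B) = 187
  187*16 + 11 (B) = 3003
  3003*16 + 11 (B) = 48059
  48059*16 + 11 (B) = 768955
  768955*16 + 11 (B) = 12303291
  12303291*16 + 11 (B) = 196852667
  196852667*16 + 11 (B) = 3149642683
Decimal = 3149642683

3149642683


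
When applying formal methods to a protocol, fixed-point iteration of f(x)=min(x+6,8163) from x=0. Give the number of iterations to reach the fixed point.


Step 1: x=0, cap=8163, increment=6
Step 2: x grows by 6 each step until capped at 8163; fixed point is x=8163
Step 3: iterations = ceil(8163/6) = 1361

1361


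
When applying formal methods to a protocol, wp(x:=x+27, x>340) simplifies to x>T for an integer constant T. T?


Formula: wp(x:=E, P) = P[E/x] (substitute E for x in postcondition)
Step 1: Postcondition: x>340
Step 2: Substitute x+27 for x: x+27>340
Step 3: Solve for x: x > 340-27 = 313

313


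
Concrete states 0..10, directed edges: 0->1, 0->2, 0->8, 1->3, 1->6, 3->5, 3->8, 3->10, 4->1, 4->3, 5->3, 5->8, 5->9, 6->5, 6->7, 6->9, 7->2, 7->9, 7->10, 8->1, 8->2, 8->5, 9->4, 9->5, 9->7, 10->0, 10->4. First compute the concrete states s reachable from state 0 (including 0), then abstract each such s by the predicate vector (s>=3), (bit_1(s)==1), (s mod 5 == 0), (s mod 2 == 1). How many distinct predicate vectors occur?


BFS from 0:
Concrete reachable: {0, 1, 2, 3, 4, 5, 6, 7, 8, 9, 10}
Abstract via predicates (s>=3), (bit_1(s)==1), (s mod 5 == 0), (s mod 2 == 1):
  (0,0,0,1) <- {1}
  (0,0,1,0) <- {0}
  (0,1,0,0) <- {2}
  (1,0,0,0) <- {4, 8}
  (1,0,0,1) <- {9}
  (1,0,1,1) <- {5}
  (1,1,0,0) <- {6}
  (1,1,0,1) <- {3, 7}
  (1,1,1,0) <- {10}
Distinct abstract states = 9

9


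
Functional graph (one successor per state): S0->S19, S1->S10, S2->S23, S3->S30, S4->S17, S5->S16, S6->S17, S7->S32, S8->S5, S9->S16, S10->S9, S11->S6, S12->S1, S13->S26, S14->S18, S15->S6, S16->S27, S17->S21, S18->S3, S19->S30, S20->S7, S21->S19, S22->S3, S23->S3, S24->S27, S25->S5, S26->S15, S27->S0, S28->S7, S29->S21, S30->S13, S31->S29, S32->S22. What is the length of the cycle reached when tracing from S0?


Trace from S0 until a state repeats:
  S0 -> S19 -> S30 -> S13 -> S26 -> S15 -> S6 -> S17 -> S21 -> S19
S19 first seen at step 1, revisited at step 9.
Cycle length = 9 - 1 = 8

8


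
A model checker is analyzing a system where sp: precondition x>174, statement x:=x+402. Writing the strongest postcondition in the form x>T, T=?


Formula: sp(P, x:=E) = exists old_x. (x = E[old_x/x]) AND P[old_x/x] (old_x is the value of x before the assignment; eliminate old_x by solving x = E[old_x/x] for old_x)
Step 1: Precondition P: x>174, i.e. old_x > 174
Step 2: Assignment gives x = old_x + 402, so old_x = x - 402
Step 3: Substitute into P: x - 402 > 174
Step 4: Simplify: x > 174+402 = 576

576


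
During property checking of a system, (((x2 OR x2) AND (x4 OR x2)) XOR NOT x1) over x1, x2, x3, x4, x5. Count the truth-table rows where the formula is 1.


Formula: (((x2 OR x2) AND (x4 OR x2)) XOR NOT x1) over 5 vars (32 rows)
Evaluate each row (x1, x2, x3, x4, x5 as bits, MSB first):
  row 0 [00000]: (((0 OR 0) AND (0 OR 0)) XOR NOT 0) -> 1
  row 1 [00001]: (((0 OR 0) AND (0 OR 0)) XOR NOT 0) -> 1
  row 2 [00010]: (((0 OR 0) AND (1 OR 0)) XOR NOT 0) -> 1
  row 3 [00011]: (((0 OR 0) AND (1 OR 0)) XOR NOT 0) -> 1
  row 4 [00100]: (((0 OR 0) AND (0 OR 0)) XOR NOT 0) -> 1
  row 5 [00101]: (((0 OR 0) AND (0 OR 0)) XOR NOT 0) -> 1
  row 6 [00110]: (((0 OR 0) AND (1 OR 0)) XOR NOT 0) -> 1
  row 7 [00111]: (((0 OR 0) AND (1 OR 0)) XOR NOT 0) -> 1
  row 8 [01000]: (((1 OR 1) AND (0 OR 1)) XOR NOT 0) -> 0
  row 9 [01001]: (((1 OR 1) AND (0 OR 1)) XOR NOT 0) -> 0
  row 10 [01010]: (((1 OR 1) AND (1 OR 1)) XOR NOT 0) -> 0
  row 11 [01011]: (((1 OR 1) AND (1 OR 1)) XOR NOT 0) -> 0
  row 12 [01100]: (((1 OR 1) AND (0 OR 1)) XOR NOT 0) -> 0
  row 13 [01101]: (((1 OR 1) AND (0 OR 1)) XOR NOT 0) -> 0
  row 14 [01110]: (((1 OR 1) AND (1 OR 1)) XOR NOT 0) -> 0
  row 15 [01111]: (((1 OR 1) AND (1 OR 1)) XOR NOT 0) -> 0
  row 16 [10000]: (((0 OR 0) AND (0 OR 0)) XOR NOT 1) -> 0
  row 17 [10001]: (((0 OR 0) AND (0 OR 0)) XOR NOT 1) -> 0
  row 18 [10010]: (((0 OR 0) AND (1 OR 0)) XOR NOT 1) -> 0
  row 19 [10011]: (((0 OR 0) AND (1 OR 0)) XOR NOT 1) -> 0
  row 20 [10100]: (((0 OR 0) AND (0 OR 0)) XOR NOT 1) -> 0
  row 21 [10101]: (((0 OR 0) AND (0 OR 0)) XOR NOT 1) -> 0
  row 22 [10110]: (((0 OR 0) AND (1 OR 0)) XOR NOT 1) -> 0
  row 23 [10111]: (((0 OR 0) AND (1 OR 0)) XOR NOT 1) -> 0
  row 24 [11000]: (((1 OR 1) AND (0 OR 1)) XOR NOT 1) -> 1
  row 25 [11001]: (((1 OR 1) AND (0 OR 1)) XOR NOT 1) -> 1
  row 26 [11010]: (((1 OR 1) AND (1 OR 1)) XOR NOT 1) -> 1
  row 27 [11011]: (((1 OR 1) AND (1 OR 1)) XOR NOT 1) -> 1
  row 28 [11100]: (((1 OR 1) AND (0 OR 1)) XOR NOT 1) -> 1
  row 29 [11101]: (((1 OR 1) AND (0 OR 1)) XOR NOT 1) -> 1
  row 30 [11110]: (((1 OR 1) AND (1 OR 1)) XOR NOT 1) -> 1
  row 31 [11111]: (((1 OR 1) AND (1 OR 1)) XOR NOT 1) -> 1
Full result column, 8 rows per line (x1,x2 fixed per line; x3,x4,x5 runs 000..111 left to right):
  rows 0-7 [x1,x2=00]: 11111111  (ones: 8)
  rows 8-15 [x1,x2=01]: 00000000  (ones: 0)
  rows 16-23 [x1,x2=10]: 00000000  (ones: 0)
  rows 24-31 [x1,x2=11]: 11111111  (ones: 8)
Count of 1-rows = 8+0+0+8 = 16

16


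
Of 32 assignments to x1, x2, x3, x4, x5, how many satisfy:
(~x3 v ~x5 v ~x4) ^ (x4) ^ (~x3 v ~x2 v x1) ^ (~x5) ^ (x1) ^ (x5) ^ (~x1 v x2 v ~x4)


CNF with 7 clauses over 5 vars (32 assignments).
An assignment satisfies CNF iff every clause has >=1 true literal.
Check each row (bits = x1,x2,x3,x4,x5; clause T/F shown):
  row 0 [00000]: clauses=TFTTFFT -> 0
  row 1 [00001]: clauses=TFTFFTT -> 0
  row 2 [00010]: clauses=TTTTFFT -> 0
  row 3 [00011]: clauses=TTTFFTT -> 0
  row 4 [00100]: clauses=TFTTFFT -> 0
  row 5 [00101]: clauses=TFTFFTT -> 0
  row 6 [00110]: clauses=TTTTFFT -> 0
  row 7 [00111]: clauses=FTTFFTT -> 0
  row 8 [01000]: clauses=TFTTFFT -> 0
  row 9 [01001]: clauses=TFTFFTT -> 0
  row 10 [01010]: clauses=TTTTFFT -> 0
  row 11 [01011]: clauses=TTTFFTT -> 0
  row 12 [01100]: clauses=TFFTFFT -> 0
  row 13 [01101]: clauses=TFFFFTT -> 0
  row 14 [01110]: clauses=TTFTFFT -> 0
  row 15 [01111]: clauses=FTFFFTT -> 0
  row 16 [10000]: clauses=TFTTTFT -> 0
  row 17 [10001]: clauses=TFTFTTT -> 0
  row 18 [10010]: clauses=TTTTTFF -> 0
  row 19 [10011]: clauses=TTTFTTF -> 0
  row 20 [10100]: clauses=TFTTTFT -> 0
  row 21 [10101]: clauses=TFTFTTT -> 0
  row 22 [10110]: clauses=TTTTTFF -> 0
  row 23 [10111]: clauses=FTTFTTF -> 0
  row 24 [11000]: clauses=TFTTTFT -> 0
  row 25 [11001]: clauses=TFTFTTT -> 0
  row 26 [11010]: clauses=TTTTTFT -> 0
  row 27 [11011]: clauses=TTTFTTT -> 0
  row 28 [11100]: clauses=TFTTTFT -> 0
  row 29 [11101]: clauses=TFTFTTT -> 0
  row 30 [11110]: clauses=TTTTTFT -> 0
  row 31 [11111]: clauses=FTTFTTT -> 0
Full result column, 8 rows per line (x1,x2 fixed per line; x3,x4,x5 runs 000..111 left to right):
  rows 0-7 [x1,x2=00]: 00000000  (ones: 0)
  rows 8-15 [x1,x2=01]: 00000000  (ones: 0)
  rows 16-23 [x1,x2=10]: 00000000  (ones: 0)
  rows 24-31 [x1,x2=11]: 00000000  (ones: 0)
Satisfying assignments = 0+0+0+0 = 0

0


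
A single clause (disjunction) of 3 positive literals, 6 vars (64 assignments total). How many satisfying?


Step 1: Total=2^6=64
Step 2: Unsat when all 3 false: 2^3=8
Step 3: Sat=64-8=56

56


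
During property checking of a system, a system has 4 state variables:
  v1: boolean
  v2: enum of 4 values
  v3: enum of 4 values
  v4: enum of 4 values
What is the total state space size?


State space = product of domain sizes of all variables.
Domain sizes:
  v1 (boolean): 2
  v2 (enum of 4 values): 4
  v3 (enum of 4 values): 4
  v4 (enum of 4 values): 4
Product = 2 * 4 * 4 * 4 = 128

128


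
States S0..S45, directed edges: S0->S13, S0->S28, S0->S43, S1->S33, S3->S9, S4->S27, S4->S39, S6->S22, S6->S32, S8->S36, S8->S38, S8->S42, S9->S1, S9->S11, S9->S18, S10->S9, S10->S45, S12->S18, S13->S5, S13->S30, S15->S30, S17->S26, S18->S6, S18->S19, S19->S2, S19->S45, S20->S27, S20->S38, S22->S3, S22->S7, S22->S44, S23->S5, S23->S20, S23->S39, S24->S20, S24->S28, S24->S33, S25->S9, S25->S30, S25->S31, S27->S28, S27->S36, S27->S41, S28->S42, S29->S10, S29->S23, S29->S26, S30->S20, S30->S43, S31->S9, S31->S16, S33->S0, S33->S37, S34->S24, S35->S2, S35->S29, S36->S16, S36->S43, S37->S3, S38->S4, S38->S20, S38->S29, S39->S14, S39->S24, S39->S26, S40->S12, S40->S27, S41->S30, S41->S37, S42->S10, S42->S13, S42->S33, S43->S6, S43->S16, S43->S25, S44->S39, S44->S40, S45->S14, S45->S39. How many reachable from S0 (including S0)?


BFS from S0:
  layer 0: {S0}
  layer 1: {S13, S28, S43}
  layer 2: {S5, S6, S16, S25, S30, S42}
  layer 3: {S9, S10, S20, S22, S31, S32, S33}
  layer 4: {S1, S3, S7, S11, S18, S27, S37, S38, S44, S45}
  layer 5: {S4, S14, S19, S29, S36, S39, S40, S41}
  layer 6: {S2, S12, S23, S24, S26}
Reachable set: {S0, S1, S2, S3, S4, S5, S6, S7, S9, S10, S11, S12, S13, S14, S16, S18, S19, S20, S22, S23, S24, S25, S26, S27, S28, S29, S30, S31, S32, S33, S36, S37, S38, S39, S40, S41, S42, S43, S44, S45}
Count = 40

40


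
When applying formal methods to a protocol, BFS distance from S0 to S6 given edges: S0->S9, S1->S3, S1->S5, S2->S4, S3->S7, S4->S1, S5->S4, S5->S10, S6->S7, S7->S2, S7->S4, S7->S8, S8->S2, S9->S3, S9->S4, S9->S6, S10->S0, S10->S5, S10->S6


BFS layer-by-layer from S0:
  dist 0: {S0}
  dist 1: {S9}
  dist 2: {S3, S4, S6}
  -> S6 reached at distance 2
Shortest path length = 2

2


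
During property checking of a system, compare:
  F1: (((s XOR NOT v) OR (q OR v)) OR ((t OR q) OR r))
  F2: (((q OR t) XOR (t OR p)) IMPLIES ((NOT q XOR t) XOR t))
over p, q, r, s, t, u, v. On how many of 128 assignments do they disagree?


F1 = (((s XOR NOT v) OR (q OR v)) OR ((t OR q) OR r))
F2 = (((q OR t) XOR (t OR p)) IMPLIES ((NOT q XOR t) XOR t))
Evaluate both on each of 128 rows (bits = p,q,r,s,t,u,v):
  row 0 [0000000]: F1=1 F2=1 -> 0
  row 1 [0000001]: F1=1 F2=1 -> 0
  row 2 [0000010]: F1=1 F2=1 -> 0
  row 3 [0000011]: F1=1 F2=1 -> 0
  row 4 [0000100]: F1=1 F2=1 -> 0
  (every remaining row is evaluated the same way; all 128 results are listed next)
Full result column, 8 rows per line (p,q,r,s fixed per line; t,u,v runs 000..111 left to right):
  rows 0-7 [p,q,r,s=0000]: 00000000  (ones: 0)
  rows 8-15 [p,q,r,s=0001]: 10100000  (ones: 2)
  rows 16-23 [p,q,r,s=0010]: 00000000  (ones: 0)
  rows 24-31 [p,q,r,s=0011]: 00000000  (ones: 0)
  rows 32-39 [p,q,r,s=0100]: 11110000  (ones: 4)
  rows 40-47 [p,q,r,s=0101]: 11110000  (ones: 4)
  rows 48-55 [p,q,r,s=0110]: 11110000  (ones: 4)
  rows 56-63 [p,q,r,s=0111]: 11110000  (ones: 4)
  rows 64-71 [p,q,r,s=1000]: 00000000  (ones: 0)
  rows 72-79 [p,q,r,s=1001]: 10100000  (ones: 2)
  rows 80-87 [p,q,r,s=1010]: 00000000  (ones: 0)
  rows 88-95 [p,q,r,s=1011]: 00000000  (ones: 0)
  rows 96-103 [p,q,r,s=1100]: 00000000  (ones: 0)
  rows 104-111 [p,q,r,s=1101]: 00000000  (ones: 0)
  rows 112-119 [p,q,r,s=1110]: 00000000  (ones: 0)
  rows 120-127 [p,q,r,s=1111]: 00000000  (ones: 0)
Disagreements = 0+2+0+0+4+4+4+4+0+2+0+0+0+0+0+0 = 20

20


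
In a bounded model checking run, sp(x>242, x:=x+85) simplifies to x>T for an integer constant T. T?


Formula: sp(P, x:=E) = exists old_x. (x = E[old_x/x]) AND P[old_x/x] (old_x is the value of x before the assignment; eliminate old_x by solving x = E[old_x/x] for old_x)
Step 1: Precondition P: x>242, i.e. old_x > 242
Step 2: Assignment gives x = old_x + 85, so old_x = x - 85
Step 3: Substitute into P: x - 85 > 242
Step 4: Simplify: x > 242+85 = 327

327


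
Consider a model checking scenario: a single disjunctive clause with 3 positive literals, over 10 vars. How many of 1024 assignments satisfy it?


Step 1: Total=2^10=1024
Step 2: Unsat when all 3 false: 2^7=128
Step 3: Sat=1024-128=896

896


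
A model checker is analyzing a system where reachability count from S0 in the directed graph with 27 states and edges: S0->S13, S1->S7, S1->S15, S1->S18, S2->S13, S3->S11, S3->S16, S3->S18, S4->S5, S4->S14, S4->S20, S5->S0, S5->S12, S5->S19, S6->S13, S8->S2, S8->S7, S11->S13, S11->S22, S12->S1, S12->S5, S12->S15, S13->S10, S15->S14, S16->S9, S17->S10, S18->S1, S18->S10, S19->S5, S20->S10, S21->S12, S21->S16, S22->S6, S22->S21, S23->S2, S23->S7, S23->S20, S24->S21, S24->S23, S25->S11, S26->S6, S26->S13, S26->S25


BFS from S0:
  layer 0: {S0}
  layer 1: {S13}
  layer 2: {S10}
Reachable set: {S0, S10, S13}
Count = 3

3


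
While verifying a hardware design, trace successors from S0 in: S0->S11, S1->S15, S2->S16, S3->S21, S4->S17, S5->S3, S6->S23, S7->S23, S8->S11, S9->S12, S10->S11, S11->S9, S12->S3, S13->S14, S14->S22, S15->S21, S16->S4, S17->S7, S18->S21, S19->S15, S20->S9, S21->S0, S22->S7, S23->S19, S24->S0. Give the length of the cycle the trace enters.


Trace from S0 until a state repeats:
  S0 -> S11 -> S9 -> S12 -> S3 -> S21 -> S0
S0 first seen at step 0, revisited at step 6.
Cycle length = 6 - 0 = 6

6


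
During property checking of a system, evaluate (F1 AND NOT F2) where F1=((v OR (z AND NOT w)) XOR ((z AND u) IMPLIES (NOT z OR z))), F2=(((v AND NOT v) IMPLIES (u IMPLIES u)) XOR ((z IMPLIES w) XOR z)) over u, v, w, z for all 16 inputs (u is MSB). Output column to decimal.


F1 = ((v OR (z AND NOT w)) XOR ((z AND u) IMPLIES (NOT z OR z)))
F2 = (((v AND NOT v) IMPLIES (u IMPLIES u)) XOR ((z IMPLIES w) XOR z))
Counterexample to F1=>F2 is where F1=1 and F2=0.
Evaluate each row (bits = u,v,w,z, MSB first):
  row 0 [0000]: F1=1 F2=0 -> F1&~F2 -> 1
  row 1 [0001]: F1=0 F2=0 -> F1&~F2 -> 0
  row 2 [0010]: F1=1 F2=0 -> F1&~F2 -> 1
  row 3 [0011]: F1=1 F2=1 -> F1&~F2 -> 0
  row 4 [0100]: F1=0 F2=0 -> F1&~F2 -> 0
  row 5 [0101]: F1=0 F2=0 -> F1&~F2 -> 0
  row 6 [0110]: F1=0 F2=0 -> F1&~F2 -> 0
  row 7 [0111]: F1=0 F2=1 -> F1&~F2 -> 0
  row 8 [1000]: F1=1 F2=0 -> F1&~F2 -> 1
  row 9 [1001]: F1=0 F2=0 -> F1&~F2 -> 0
  row 10 [1010]: F1=1 F2=0 -> F1&~F2 -> 1
  row 11 [1011]: F1=1 F2=1 -> F1&~F2 -> 0
  row 12 [1100]: F1=0 F2=0 -> F1&~F2 -> 0
  row 13 [1101]: F1=0 F2=0 -> F1&~F2 -> 0
  row 14 [1110]: F1=0 F2=0 -> F1&~F2 -> 0
  row 15 [1111]: F1=0 F2=1 -> F1&~F2 -> 0
Full result column, 4 rows per line (u,v fixed per line; w,z runs 00..11 left to right):
  rows 0-3 [u,v=00]: 1010  = hex A
  rows 4-7 [u,v=01]: 0000  = hex 0
  rows 8-11 [u,v=10]: 1010  = hex A
  rows 12-15 [u,v=11]: 0000  = hex 0
Counterexample vector (row 0 .. row 15) = 1010000010100000
Output column grouped in 4s = 1010 0000 1010 0000 = 0xA0A0
Convert to decimal digit by digit (value = value*16 + digit):
  A -> 10
  10*16 + 0 = 160
  160*16 + 10 (A) = 2570
  2570*16 + 0 = 41120
Decimal = 41120

41120


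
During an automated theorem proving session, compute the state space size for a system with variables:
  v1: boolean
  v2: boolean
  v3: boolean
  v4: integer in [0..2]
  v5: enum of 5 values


State space = product of domain sizes of all variables.
Domain sizes:
  v1 (boolean): 2
  v2 (boolean): 2
  v3 (boolean): 2
  v4 (integer in [0..2]): 3
  v5 (enum of 5 values): 5
Product = 2 * 2 * 2 * 3 * 5 = 120

120


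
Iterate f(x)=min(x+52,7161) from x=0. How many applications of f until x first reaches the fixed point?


Step 1: x=0, cap=7161, increment=52
Step 2: x grows by 52 each step until capped at 7161; fixed point is x=7161
Step 3: iterations = ceil(7161/52) = 138

138


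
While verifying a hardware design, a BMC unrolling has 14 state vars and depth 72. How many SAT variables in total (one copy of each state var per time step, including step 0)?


BMC unrolls to depth k, creating one copy of each state var for steps 0..k.
Step count = 72 + 1 = 73 (steps 0 through 72)
Vars per step = 14
Total = 14 * 73 = 1022

1022


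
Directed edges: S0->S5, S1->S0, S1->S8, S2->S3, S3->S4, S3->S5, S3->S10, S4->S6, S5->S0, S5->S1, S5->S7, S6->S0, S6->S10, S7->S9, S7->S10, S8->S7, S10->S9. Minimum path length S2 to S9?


BFS layer-by-layer from S2:
  dist 0: {S2}
  dist 1: {S3}
  dist 2: {S4, S5, S10}
  dist 3: {S0, S1, S6, S7, S9}
  -> S9 reached at distance 3
Shortest path length = 3

3


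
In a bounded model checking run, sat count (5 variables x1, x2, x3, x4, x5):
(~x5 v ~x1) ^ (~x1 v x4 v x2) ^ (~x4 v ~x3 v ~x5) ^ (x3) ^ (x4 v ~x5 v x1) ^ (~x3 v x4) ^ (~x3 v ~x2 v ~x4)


CNF with 7 clauses over 5 vars (32 assignments).
An assignment satisfies CNF iff every clause has >=1 true literal.
Check each row (bits = x1,x2,x3,x4,x5; clause T/F shown):
  row 0 [00000]: clauses=TTTFTTT -> 0
  row 1 [00001]: clauses=TTTFFTT -> 0
  row 2 [00010]: clauses=TTTFTTT -> 0
  row 3 [00011]: clauses=TTTFTTT -> 0
  row 4 [00100]: clauses=TTTTTFT -> 0
  row 5 [00101]: clauses=TTTTFFT -> 0
  row 6 [00110]: clauses=TTTTTTT -> 1
  row 7 [00111]: clauses=TTFTTTT -> 0
  row 8 [01000]: clauses=TTTFTTT -> 0
  row 9 [01001]: clauses=TTTFFTT -> 0
  row 10 [01010]: clauses=TTTFTTT -> 0
  row 11 [01011]: clauses=TTTFTTT -> 0
  row 12 [01100]: clauses=TTTTTFT -> 0
  row 13 [01101]: clauses=TTTTFFT -> 0
  row 14 [01110]: clauses=TTTTTTF -> 0
  row 15 [01111]: clauses=TTFTTTF -> 0
  row 16 [10000]: clauses=TFTFTTT -> 0
  row 17 [10001]: clauses=FFTFTTT -> 0
  row 18 [10010]: clauses=TTTFTTT -> 0
  row 19 [10011]: clauses=FTTFTTT -> 0
  row 20 [10100]: clauses=TFTTTFT -> 0
  row 21 [10101]: clauses=FFTTTFT -> 0
  row 22 [10110]: clauses=TTTTTTT -> 1
  row 23 [10111]: clauses=FTFTTTT -> 0
  row 24 [11000]: clauses=TTTFTTT -> 0
  row 25 [11001]: clauses=FTTFTTT -> 0
  row 26 [11010]: clauses=TTTFTTT -> 0
  row 27 [11011]: clauses=FTTFTTT -> 0
  row 28 [11100]: clauses=TTTTTFT -> 0
  row 29 [11101]: clauses=FTTTTFT -> 0
  row 30 [11110]: clauses=TTTTTTF -> 0
  row 31 [11111]: clauses=FTFTTTF -> 0
Full result column, 8 rows per line (x1,x2 fixed per line; x3,x4,x5 runs 000..111 left to right):
  rows 0-7 [x1,x2=00]: 00000010  (ones: 1)
  rows 8-15 [x1,x2=01]: 00000000  (ones: 0)
  rows 16-23 [x1,x2=10]: 00000010  (ones: 1)
  rows 24-31 [x1,x2=11]: 00000000  (ones: 0)
Satisfying assignments = 1+0+1+0 = 2

2


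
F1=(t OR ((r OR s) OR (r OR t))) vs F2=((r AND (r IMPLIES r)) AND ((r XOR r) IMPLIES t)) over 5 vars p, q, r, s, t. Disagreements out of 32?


F1 = (t OR ((r OR s) OR (r OR t)))
F2 = ((r AND (r IMPLIES r)) AND ((r XOR r) IMPLIES t))
Evaluate both on each of 32 rows (bits = p,q,r,s,t):
  row 0 [00000]: F1=0 F2=0 -> 0
  row 1 [00001]: F1=1 F2=0 (differ) -> 1
  row 2 [00010]: F1=1 F2=0 (differ) -> 1
  row 3 [00011]: F1=1 F2=0 (differ) -> 1
  row 4 [00100]: F1=1 F2=1 -> 0
  row 5 [00101]: F1=1 F2=1 -> 0
  row 6 [00110]: F1=1 F2=1 -> 0
  row 7 [00111]: F1=1 F2=1 -> 0
  row 8 [01000]: F1=0 F2=0 -> 0
  row 9 [01001]: F1=1 F2=0 (differ) -> 1
  row 10 [01010]: F1=1 F2=0 (differ) -> 1
  row 11 [01011]: F1=1 F2=0 (differ) -> 1
  row 12 [01100]: F1=1 F2=1 -> 0
  row 13 [01101]: F1=1 F2=1 -> 0
  row 14 [01110]: F1=1 F2=1 -> 0
  row 15 [01111]: F1=1 F2=1 -> 0
  row 16 [10000]: F1=0 F2=0 -> 0
  row 17 [10001]: F1=1 F2=0 (differ) -> 1
  row 18 [10010]: F1=1 F2=0 (differ) -> 1
  row 19 [10011]: F1=1 F2=0 (differ) -> 1
  row 20 [10100]: F1=1 F2=1 -> 0
  row 21 [10101]: F1=1 F2=1 -> 0
  row 22 [10110]: F1=1 F2=1 -> 0
  row 23 [10111]: F1=1 F2=1 -> 0
  row 24 [11000]: F1=0 F2=0 -> 0
  row 25 [11001]: F1=1 F2=0 (differ) -> 1
  row 26 [11010]: F1=1 F2=0 (differ) -> 1
  row 27 [11011]: F1=1 F2=0 (differ) -> 1
  row 28 [11100]: F1=1 F2=1 -> 0
  row 29 [11101]: F1=1 F2=1 -> 0
  row 30 [11110]: F1=1 F2=1 -> 0
  row 31 [11111]: F1=1 F2=1 -> 0
Full result column, 8 rows per line (p,q fixed per line; r,s,t runs 000..111 left to right):
  rows 0-7 [p,q=00]: 01110000  (ones: 3)
  rows 8-15 [p,q=01]: 01110000  (ones: 3)
  rows 16-23 [p,q=10]: 01110000  (ones: 3)
  rows 24-31 [p,q=11]: 01110000  (ones: 3)
Disagreements = 3+3+3+3 = 12

12
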